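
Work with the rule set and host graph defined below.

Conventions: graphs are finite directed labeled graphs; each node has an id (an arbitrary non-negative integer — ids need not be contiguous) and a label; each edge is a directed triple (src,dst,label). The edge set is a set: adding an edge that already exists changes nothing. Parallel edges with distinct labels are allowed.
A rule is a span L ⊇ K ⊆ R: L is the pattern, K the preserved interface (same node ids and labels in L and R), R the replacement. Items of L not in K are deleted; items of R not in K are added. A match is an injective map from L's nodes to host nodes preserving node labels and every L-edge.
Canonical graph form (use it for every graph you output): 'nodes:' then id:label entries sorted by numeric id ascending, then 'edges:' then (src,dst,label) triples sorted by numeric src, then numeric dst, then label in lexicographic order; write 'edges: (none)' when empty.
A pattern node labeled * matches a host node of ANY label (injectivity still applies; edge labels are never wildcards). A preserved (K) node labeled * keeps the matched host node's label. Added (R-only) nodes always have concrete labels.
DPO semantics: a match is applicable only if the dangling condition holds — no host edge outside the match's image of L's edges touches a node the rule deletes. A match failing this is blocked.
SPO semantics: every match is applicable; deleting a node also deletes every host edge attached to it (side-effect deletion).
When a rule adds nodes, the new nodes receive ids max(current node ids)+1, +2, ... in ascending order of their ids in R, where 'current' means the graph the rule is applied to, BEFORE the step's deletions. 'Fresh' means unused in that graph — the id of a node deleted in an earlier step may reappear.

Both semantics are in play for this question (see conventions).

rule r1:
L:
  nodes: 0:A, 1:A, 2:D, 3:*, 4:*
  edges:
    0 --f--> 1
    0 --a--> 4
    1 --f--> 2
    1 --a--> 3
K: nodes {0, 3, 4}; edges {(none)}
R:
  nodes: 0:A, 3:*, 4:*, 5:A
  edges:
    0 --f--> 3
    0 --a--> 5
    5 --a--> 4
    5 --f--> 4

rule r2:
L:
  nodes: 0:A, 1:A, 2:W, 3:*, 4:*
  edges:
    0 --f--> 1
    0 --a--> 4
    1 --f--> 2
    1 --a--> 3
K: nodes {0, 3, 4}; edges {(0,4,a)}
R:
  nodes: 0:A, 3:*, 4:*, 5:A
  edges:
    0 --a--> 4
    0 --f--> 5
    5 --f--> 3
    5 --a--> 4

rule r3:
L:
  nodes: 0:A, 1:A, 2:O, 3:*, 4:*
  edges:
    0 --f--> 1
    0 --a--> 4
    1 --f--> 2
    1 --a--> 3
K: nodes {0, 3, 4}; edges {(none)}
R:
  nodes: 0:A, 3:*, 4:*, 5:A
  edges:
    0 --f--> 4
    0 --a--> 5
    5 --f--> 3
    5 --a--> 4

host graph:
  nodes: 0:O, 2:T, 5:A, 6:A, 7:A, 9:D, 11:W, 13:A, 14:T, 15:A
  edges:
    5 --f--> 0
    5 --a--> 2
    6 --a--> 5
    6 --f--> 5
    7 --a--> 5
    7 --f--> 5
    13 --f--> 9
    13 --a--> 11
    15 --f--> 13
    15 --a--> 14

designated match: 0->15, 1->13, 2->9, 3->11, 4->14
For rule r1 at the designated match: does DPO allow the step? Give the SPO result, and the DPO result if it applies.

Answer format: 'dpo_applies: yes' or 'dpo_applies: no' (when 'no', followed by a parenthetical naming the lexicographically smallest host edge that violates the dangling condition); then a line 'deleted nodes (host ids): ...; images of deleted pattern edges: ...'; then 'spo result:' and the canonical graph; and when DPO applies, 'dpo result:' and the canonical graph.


dpo_applies: yes
deleted nodes (host ids): 9, 13; images of deleted pattern edges: (13,9,f); (13,11,a); (15,13,f); (15,14,a)
spo result:
nodes: 0:O, 2:T, 5:A, 6:A, 7:A, 11:W, 14:T, 15:A, 16:A
edges: (5,0,f); (5,2,a); (6,5,a); (6,5,f); (7,5,a); (7,5,f); (15,11,f); (15,16,a); (16,14,a); (16,14,f)
dpo result:
nodes: 0:O, 2:T, 5:A, 6:A, 7:A, 11:W, 14:T, 15:A, 16:A
edges: (5,0,f); (5,2,a); (6,5,a); (6,5,f); (7,5,a); (7,5,f); (15,11,f); (15,16,a); (16,14,a); (16,14,f)


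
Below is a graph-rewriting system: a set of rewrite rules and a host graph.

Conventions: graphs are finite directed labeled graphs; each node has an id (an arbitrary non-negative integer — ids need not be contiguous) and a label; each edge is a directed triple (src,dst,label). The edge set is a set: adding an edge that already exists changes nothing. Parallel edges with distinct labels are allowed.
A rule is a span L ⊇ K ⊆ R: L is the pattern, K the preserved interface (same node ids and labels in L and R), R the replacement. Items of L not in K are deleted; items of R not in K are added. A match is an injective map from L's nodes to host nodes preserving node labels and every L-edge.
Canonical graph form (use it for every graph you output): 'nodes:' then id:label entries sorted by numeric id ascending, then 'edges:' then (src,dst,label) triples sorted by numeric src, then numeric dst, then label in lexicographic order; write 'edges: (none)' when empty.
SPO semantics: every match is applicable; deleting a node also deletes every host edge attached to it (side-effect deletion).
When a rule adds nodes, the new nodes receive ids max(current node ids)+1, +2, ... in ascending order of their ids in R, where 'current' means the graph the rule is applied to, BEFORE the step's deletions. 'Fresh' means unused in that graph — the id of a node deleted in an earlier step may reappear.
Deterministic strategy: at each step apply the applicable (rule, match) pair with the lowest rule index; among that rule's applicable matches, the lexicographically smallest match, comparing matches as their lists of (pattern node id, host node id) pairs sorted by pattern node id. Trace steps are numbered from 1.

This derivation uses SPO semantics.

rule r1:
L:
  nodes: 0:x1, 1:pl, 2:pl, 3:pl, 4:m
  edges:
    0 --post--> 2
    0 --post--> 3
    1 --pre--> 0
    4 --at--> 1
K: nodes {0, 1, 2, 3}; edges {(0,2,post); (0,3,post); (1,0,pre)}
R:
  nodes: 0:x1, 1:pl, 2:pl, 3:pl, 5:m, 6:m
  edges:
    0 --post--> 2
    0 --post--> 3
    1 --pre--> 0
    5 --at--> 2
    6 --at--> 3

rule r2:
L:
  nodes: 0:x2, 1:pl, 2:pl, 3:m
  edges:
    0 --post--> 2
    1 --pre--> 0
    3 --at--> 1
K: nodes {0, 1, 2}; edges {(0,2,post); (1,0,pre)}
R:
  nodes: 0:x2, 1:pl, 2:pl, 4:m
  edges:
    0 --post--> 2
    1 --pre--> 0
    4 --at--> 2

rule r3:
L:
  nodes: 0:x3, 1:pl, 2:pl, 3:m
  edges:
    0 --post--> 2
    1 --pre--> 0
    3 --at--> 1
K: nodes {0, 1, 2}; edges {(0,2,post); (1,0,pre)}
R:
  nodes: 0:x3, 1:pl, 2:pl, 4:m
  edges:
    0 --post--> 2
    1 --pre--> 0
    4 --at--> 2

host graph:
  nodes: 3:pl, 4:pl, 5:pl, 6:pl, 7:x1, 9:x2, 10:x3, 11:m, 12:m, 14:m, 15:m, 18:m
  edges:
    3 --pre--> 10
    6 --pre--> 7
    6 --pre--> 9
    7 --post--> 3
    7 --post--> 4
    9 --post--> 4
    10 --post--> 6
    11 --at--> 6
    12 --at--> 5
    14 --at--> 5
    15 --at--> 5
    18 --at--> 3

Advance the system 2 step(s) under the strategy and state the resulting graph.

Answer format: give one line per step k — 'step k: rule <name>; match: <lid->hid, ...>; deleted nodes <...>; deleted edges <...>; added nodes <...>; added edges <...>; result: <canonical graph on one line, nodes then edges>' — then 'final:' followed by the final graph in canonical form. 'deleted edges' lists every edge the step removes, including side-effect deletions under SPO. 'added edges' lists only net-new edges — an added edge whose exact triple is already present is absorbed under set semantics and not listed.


step 1: rule r1; match: 0->7, 1->6, 2->3, 3->4, 4->11; deleted nodes 11; deleted edges (11,6,at); added nodes 19, 20; added edges (19,3,at); (20,4,at); result: nodes: 3:pl, 4:pl, 5:pl, 6:pl, 7:x1, 9:x2, 10:x3, 12:m, 14:m, 15:m, 18:m, 19:m, 20:m edges: (3,10,pre); (6,7,pre); (6,9,pre); (7,3,post); (7,4,post); (9,4,post); (10,6,post); (12,5,at); (14,5,at); (15,5,at); (18,3,at); (19,3,at); (20,4,at)
step 2: rule r3; match: 0->10, 1->3, 2->6, 3->18; deleted nodes 18; deleted edges (18,3,at); added nodes 21; added edges (21,6,at); result: nodes: 3:pl, 4:pl, 5:pl, 6:pl, 7:x1, 9:x2, 10:x3, 12:m, 14:m, 15:m, 19:m, 20:m, 21:m edges: (3,10,pre); (6,7,pre); (6,9,pre); (7,3,post); (7,4,post); (9,4,post); (10,6,post); (12,5,at); (14,5,at); (15,5,at); (19,3,at); (20,4,at); (21,6,at)
final:
nodes: 3:pl, 4:pl, 5:pl, 6:pl, 7:x1, 9:x2, 10:x3, 12:m, 14:m, 15:m, 19:m, 20:m, 21:m
edges: (3,10,pre); (6,7,pre); (6,9,pre); (7,3,post); (7,4,post); (9,4,post); (10,6,post); (12,5,at); (14,5,at); (15,5,at); (19,3,at); (20,4,at); (21,6,at)


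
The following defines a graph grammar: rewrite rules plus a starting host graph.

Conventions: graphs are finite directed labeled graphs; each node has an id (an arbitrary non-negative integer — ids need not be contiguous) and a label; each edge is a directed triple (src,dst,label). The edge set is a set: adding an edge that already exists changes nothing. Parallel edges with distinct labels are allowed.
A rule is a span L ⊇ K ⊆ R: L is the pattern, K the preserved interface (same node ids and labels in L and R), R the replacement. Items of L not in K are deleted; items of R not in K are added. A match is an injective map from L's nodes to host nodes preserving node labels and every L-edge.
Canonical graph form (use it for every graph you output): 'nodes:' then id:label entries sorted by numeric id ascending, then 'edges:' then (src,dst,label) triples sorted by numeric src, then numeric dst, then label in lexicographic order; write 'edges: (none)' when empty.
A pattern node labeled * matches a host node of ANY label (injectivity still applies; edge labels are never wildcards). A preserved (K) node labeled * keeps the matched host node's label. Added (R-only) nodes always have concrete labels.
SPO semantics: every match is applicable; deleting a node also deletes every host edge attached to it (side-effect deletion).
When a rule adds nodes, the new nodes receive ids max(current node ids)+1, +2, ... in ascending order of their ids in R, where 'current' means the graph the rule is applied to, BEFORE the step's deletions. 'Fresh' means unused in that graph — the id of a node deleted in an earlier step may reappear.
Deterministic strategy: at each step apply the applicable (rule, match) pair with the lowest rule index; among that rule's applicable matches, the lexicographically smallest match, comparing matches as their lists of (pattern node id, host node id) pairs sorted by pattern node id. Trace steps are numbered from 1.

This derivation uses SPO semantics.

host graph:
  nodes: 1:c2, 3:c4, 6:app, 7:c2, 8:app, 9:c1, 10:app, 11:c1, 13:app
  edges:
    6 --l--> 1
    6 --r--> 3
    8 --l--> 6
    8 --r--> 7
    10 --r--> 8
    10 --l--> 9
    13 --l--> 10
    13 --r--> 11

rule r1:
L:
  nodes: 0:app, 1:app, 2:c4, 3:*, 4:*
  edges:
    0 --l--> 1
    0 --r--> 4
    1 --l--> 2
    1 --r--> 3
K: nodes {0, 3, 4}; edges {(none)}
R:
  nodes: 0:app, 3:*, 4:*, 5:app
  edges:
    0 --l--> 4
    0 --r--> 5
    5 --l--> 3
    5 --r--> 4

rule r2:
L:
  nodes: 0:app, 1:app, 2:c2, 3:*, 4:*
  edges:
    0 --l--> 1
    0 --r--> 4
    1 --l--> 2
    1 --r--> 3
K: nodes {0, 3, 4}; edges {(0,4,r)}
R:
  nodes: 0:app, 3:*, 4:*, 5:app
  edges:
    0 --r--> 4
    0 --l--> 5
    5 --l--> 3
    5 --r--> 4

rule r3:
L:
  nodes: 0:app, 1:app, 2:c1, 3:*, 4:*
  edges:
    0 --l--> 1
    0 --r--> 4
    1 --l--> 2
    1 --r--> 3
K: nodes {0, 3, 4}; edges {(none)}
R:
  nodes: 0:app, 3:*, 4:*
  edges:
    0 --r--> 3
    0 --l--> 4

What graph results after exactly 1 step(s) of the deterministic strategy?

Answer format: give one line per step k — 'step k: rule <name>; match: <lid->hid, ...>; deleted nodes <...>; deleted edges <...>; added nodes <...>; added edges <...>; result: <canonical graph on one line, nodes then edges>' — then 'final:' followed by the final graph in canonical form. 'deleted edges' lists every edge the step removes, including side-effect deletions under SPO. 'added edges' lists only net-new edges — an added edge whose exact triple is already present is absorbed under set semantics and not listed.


step 1: rule r2; match: 0->8, 1->6, 2->1, 3->3, 4->7; deleted nodes 1, 6; deleted edges (6,1,l); (6,3,r); (8,6,l); added nodes 14; added edges (8,14,l); (14,3,l); (14,7,r); result: nodes: 3:c4, 7:c2, 8:app, 9:c1, 10:app, 11:c1, 13:app, 14:app edges: (8,7,r); (8,14,l); (10,8,r); (10,9,l); (13,10,l); (13,11,r); (14,3,l); (14,7,r)
final:
nodes: 3:c4, 7:c2, 8:app, 9:c1, 10:app, 11:c1, 13:app, 14:app
edges: (8,7,r); (8,14,l); (10,8,r); (10,9,l); (13,10,l); (13,11,r); (14,3,l); (14,7,r)


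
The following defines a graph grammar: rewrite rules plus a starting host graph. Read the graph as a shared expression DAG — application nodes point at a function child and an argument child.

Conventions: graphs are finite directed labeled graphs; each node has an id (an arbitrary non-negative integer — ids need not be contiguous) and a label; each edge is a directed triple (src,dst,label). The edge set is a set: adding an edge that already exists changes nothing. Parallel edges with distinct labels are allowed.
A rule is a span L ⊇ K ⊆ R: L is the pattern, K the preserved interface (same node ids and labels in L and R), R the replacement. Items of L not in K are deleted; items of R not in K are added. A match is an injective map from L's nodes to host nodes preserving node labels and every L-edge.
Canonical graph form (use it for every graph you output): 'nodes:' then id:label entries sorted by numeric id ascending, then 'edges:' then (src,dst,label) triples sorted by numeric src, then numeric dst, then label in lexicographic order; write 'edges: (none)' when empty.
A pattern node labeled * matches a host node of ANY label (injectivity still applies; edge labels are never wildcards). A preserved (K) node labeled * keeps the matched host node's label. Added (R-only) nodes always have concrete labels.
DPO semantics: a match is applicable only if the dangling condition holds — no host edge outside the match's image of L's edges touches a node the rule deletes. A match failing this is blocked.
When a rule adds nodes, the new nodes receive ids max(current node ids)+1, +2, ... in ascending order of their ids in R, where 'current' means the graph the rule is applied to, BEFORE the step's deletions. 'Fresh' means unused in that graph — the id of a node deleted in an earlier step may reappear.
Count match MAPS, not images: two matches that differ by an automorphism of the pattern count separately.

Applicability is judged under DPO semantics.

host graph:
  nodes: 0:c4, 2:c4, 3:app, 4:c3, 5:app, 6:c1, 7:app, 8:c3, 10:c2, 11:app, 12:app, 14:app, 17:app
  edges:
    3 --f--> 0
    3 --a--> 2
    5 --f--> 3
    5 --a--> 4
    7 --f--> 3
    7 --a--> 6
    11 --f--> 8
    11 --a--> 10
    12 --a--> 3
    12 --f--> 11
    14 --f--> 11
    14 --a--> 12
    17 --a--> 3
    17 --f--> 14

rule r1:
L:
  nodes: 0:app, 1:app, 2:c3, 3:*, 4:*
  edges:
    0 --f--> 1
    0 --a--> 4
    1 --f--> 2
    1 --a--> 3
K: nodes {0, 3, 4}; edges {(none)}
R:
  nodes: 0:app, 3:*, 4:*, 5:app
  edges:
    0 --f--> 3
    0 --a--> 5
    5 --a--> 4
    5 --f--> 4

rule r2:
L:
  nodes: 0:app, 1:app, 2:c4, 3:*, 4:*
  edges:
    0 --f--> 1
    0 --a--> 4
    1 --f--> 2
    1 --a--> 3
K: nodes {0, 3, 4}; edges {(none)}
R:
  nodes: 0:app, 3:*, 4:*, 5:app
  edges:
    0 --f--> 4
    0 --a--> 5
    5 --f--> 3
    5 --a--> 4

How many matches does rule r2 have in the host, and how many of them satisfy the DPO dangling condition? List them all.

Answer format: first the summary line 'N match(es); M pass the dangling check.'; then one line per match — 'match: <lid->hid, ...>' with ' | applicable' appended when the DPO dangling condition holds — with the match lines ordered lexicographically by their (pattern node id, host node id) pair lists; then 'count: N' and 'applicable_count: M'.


2 match(es); 0 pass the dangling check.
match: 0->5, 1->3, 2->0, 3->2, 4->4
match: 0->7, 1->3, 2->0, 3->2, 4->6
count: 2
applicable_count: 0


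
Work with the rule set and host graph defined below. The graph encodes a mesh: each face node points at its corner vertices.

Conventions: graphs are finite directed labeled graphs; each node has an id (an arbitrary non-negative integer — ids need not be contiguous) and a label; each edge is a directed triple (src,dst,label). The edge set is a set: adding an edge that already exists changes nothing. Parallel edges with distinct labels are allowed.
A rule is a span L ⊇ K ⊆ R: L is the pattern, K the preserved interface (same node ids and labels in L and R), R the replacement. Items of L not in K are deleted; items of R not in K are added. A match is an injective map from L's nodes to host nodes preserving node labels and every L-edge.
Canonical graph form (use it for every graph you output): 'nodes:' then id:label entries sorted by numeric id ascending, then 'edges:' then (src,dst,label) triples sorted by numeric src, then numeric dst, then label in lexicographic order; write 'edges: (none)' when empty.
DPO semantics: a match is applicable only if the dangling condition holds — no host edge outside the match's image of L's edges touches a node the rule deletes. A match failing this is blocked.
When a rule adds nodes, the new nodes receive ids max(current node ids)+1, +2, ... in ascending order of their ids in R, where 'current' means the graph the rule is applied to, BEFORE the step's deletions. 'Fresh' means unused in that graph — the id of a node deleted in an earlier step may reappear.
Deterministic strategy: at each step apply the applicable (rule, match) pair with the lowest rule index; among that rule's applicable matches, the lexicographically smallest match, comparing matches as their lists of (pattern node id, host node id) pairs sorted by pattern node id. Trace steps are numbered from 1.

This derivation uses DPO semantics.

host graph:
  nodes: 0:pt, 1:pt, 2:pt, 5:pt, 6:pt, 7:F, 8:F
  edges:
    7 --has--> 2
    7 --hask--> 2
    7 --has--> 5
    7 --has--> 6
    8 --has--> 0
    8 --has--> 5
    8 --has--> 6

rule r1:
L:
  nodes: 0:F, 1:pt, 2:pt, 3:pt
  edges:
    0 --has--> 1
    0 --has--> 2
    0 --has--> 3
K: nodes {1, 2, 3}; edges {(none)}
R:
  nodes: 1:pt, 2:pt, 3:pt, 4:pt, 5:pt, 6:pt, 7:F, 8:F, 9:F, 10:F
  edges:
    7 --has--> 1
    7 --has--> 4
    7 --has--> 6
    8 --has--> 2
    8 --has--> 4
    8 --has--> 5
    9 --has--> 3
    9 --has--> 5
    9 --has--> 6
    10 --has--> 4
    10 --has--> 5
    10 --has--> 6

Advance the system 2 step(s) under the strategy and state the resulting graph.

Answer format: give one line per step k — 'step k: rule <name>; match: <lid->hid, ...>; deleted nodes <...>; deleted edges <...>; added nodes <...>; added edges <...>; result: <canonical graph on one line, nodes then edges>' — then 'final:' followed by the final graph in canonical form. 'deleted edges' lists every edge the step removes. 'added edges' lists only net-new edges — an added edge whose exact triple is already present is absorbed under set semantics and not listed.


step 1: rule r1; match: 0->8, 1->0, 2->5, 3->6; deleted nodes 8; deleted edges (8,0,has); (8,5,has); (8,6,has); added nodes 9, 10, 11, 12, 13, 14, 15; added edges (12,0,has); (12,9,has); (12,11,has); (13,5,has); (13,9,has); (13,10,has); (14,6,has); (14,10,has); (14,11,has); (15,9,has); (15,10,has); (15,11,has); result: nodes: 0:pt, 1:pt, 2:pt, 5:pt, 6:pt, 7:F, 9:pt, 10:pt, 11:pt, 12:F, 13:F, 14:F, 15:F edges: (7,2,has); (7,2,hask); (7,5,has); (7,6,has); (12,0,has); (12,9,has); (12,11,has); (13,5,has); (13,9,has); (13,10,has); (14,6,has); (14,10,has); (14,11,has); (15,9,has); (15,10,has); (15,11,has)
step 2: rule r1; match: 0->12, 1->0, 2->9, 3->11; deleted nodes 12; deleted edges (12,0,has); (12,9,has); (12,11,has); added nodes 16, 17, 18, 19, 20, 21, 22; added edges (19,0,has); (19,16,has); (19,18,has); (20,9,has); (20,16,has); (20,17,has); (21,11,has); (21,17,has); (21,18,has); (22,16,has); (22,17,has); (22,18,has); result: nodes: 0:pt, 1:pt, 2:pt, 5:pt, 6:pt, 7:F, 9:pt, 10:pt, 11:pt, 13:F, 14:F, 15:F, 16:pt, 17:pt, 18:pt, 19:F, 20:F, 21:F, 22:F edges: (7,2,has); (7,2,hask); (7,5,has); (7,6,has); (13,5,has); (13,9,has); (13,10,has); (14,6,has); (14,10,has); (14,11,has); (15,9,has); (15,10,has); (15,11,has); (19,0,has); (19,16,has); (19,18,has); (20,9,has); (20,16,has); (20,17,has); (21,11,has); (21,17,has); (21,18,has); (22,16,has); (22,17,has); (22,18,has)
final:
nodes: 0:pt, 1:pt, 2:pt, 5:pt, 6:pt, 7:F, 9:pt, 10:pt, 11:pt, 13:F, 14:F, 15:F, 16:pt, 17:pt, 18:pt, 19:F, 20:F, 21:F, 22:F
edges: (7,2,has); (7,2,hask); (7,5,has); (7,6,has); (13,5,has); (13,9,has); (13,10,has); (14,6,has); (14,10,has); (14,11,has); (15,9,has); (15,10,has); (15,11,has); (19,0,has); (19,16,has); (19,18,has); (20,9,has); (20,16,has); (20,17,has); (21,11,has); (21,17,has); (21,18,has); (22,16,has); (22,17,has); (22,18,has)


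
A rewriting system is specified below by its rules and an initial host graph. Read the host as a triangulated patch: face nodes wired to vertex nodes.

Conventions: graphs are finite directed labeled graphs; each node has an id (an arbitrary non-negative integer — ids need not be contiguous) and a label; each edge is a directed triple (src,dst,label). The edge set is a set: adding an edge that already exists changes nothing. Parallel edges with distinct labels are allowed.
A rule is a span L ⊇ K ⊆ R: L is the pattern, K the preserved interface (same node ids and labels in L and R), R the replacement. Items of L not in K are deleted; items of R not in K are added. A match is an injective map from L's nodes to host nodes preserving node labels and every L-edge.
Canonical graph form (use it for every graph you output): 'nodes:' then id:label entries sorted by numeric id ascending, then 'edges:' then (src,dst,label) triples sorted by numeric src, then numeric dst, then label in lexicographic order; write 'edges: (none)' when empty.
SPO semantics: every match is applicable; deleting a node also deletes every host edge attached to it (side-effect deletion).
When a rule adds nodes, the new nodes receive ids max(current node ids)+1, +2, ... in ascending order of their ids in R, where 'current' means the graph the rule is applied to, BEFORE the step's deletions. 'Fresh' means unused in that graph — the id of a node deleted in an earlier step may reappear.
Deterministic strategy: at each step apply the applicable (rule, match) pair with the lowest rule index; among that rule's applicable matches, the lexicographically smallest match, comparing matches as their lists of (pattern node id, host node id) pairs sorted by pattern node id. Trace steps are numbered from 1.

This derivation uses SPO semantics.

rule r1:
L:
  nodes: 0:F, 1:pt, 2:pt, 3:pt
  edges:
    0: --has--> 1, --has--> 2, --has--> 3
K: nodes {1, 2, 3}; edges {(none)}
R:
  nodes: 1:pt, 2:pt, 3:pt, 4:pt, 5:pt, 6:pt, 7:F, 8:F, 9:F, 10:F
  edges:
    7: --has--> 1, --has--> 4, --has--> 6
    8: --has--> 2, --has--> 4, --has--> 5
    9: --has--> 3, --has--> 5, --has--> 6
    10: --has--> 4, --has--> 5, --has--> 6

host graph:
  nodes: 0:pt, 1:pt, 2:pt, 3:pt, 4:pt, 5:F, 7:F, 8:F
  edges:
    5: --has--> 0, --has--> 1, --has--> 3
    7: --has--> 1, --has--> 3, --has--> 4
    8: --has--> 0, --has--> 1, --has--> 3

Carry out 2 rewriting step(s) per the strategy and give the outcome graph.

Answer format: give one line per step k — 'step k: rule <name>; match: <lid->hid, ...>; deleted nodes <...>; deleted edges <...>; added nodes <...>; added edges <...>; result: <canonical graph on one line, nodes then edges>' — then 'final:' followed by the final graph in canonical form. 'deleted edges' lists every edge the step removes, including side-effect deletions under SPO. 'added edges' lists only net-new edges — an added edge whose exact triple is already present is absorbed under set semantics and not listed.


step 1: rule r1; match: 0->5, 1->0, 2->1, 3->3; deleted nodes 5; deleted edges (5,0,has); (5,1,has); (5,3,has); added nodes 9, 10, 11, 12, 13, 14, 15; added edges (12,0,has); (12,9,has); (12,11,has); (13,1,has); (13,9,has); (13,10,has); (14,3,has); (14,10,has); (14,11,has); (15,9,has); (15,10,has); (15,11,has); result: nodes: 0:pt, 1:pt, 2:pt, 3:pt, 4:pt, 7:F, 8:F, 9:pt, 10:pt, 11:pt, 12:F, 13:F, 14:F, 15:F edges: (7,1,has); (7,3,has); (7,4,has); (8,0,has); (8,1,has); (8,3,has); (12,0,has); (12,9,has); (12,11,has); (13,1,has); (13,9,has); (13,10,has); (14,3,has); (14,10,has); (14,11,has); (15,9,has); (15,10,has); (15,11,has)
step 2: rule r1; match: 0->7, 1->1, 2->3, 3->4; deleted nodes 7; deleted edges (7,1,has); (7,3,has); (7,4,has); added nodes 16, 17, 18, 19, 20, 21, 22; added edges (19,1,has); (19,16,has); (19,18,has); (20,3,has); (20,16,has); (20,17,has); (21,4,has); (21,17,has); (21,18,has); (22,16,has); (22,17,has); (22,18,has); result: nodes: 0:pt, 1:pt, 2:pt, 3:pt, 4:pt, 8:F, 9:pt, 10:pt, 11:pt, 12:F, 13:F, 14:F, 15:F, 16:pt, 17:pt, 18:pt, 19:F, 20:F, 21:F, 22:F edges: (8,0,has); (8,1,has); (8,3,has); (12,0,has); (12,9,has); (12,11,has); (13,1,has); (13,9,has); (13,10,has); (14,3,has); (14,10,has); (14,11,has); (15,9,has); (15,10,has); (15,11,has); (19,1,has); (19,16,has); (19,18,has); (20,3,has); (20,16,has); (20,17,has); (21,4,has); (21,17,has); (21,18,has); (22,16,has); (22,17,has); (22,18,has)
final:
nodes: 0:pt, 1:pt, 2:pt, 3:pt, 4:pt, 8:F, 9:pt, 10:pt, 11:pt, 12:F, 13:F, 14:F, 15:F, 16:pt, 17:pt, 18:pt, 19:F, 20:F, 21:F, 22:F
edges: (8,0,has); (8,1,has); (8,3,has); (12,0,has); (12,9,has); (12,11,has); (13,1,has); (13,9,has); (13,10,has); (14,3,has); (14,10,has); (14,11,has); (15,9,has); (15,10,has); (15,11,has); (19,1,has); (19,16,has); (19,18,has); (20,3,has); (20,16,has); (20,17,has); (21,4,has); (21,17,has); (21,18,has); (22,16,has); (22,17,has); (22,18,has)


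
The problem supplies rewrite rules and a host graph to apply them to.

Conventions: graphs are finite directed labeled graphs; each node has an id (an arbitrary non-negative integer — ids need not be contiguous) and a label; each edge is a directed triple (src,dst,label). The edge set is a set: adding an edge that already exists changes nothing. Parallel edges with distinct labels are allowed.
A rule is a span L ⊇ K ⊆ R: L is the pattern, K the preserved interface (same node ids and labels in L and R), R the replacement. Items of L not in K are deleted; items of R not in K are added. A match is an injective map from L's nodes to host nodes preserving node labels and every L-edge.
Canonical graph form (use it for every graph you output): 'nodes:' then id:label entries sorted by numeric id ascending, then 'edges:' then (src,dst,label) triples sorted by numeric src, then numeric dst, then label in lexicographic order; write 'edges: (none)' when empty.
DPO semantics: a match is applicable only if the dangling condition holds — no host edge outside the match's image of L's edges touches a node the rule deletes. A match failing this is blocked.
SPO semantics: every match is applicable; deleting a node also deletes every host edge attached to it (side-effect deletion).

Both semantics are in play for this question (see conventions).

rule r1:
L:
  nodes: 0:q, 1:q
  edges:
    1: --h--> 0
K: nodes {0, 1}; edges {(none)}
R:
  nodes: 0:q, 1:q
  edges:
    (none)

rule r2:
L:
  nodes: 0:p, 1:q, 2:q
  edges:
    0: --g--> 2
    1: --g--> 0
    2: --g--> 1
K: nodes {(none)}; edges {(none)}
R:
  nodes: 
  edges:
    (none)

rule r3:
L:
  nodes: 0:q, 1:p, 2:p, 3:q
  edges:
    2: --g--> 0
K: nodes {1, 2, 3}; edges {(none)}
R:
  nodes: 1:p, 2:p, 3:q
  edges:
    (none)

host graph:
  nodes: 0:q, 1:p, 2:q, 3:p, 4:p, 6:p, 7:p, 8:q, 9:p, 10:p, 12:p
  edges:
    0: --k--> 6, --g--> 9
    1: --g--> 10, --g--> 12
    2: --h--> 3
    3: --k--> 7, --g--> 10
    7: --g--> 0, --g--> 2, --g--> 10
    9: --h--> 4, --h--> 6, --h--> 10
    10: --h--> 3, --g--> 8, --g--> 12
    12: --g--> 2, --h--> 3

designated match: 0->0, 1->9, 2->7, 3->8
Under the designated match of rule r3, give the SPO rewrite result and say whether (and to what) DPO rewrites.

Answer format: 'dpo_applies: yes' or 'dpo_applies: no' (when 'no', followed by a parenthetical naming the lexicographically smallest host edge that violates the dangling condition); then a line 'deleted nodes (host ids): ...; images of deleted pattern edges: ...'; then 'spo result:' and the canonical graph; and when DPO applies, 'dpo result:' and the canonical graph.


dpo_applies: no
(the rule deletes node 0, which keeps host edge (0,6,k) outside the match image — the dangling condition fails, DPO blocks; SPO proceeds and side-deletes such edges)
deleted nodes (host ids): 0; images of deleted pattern edges: (7,0,g)
spo result:
nodes: 1:p, 2:q, 3:p, 4:p, 6:p, 7:p, 8:q, 9:p, 10:p, 12:p
edges: (1,10,g); (1,12,g); (2,3,h); (3,7,k); (3,10,g); (7,2,g); (7,10,g); (9,4,h); (9,6,h); (9,10,h); (10,3,h); (10,8,g); (10,12,g); (12,2,g); (12,3,h)


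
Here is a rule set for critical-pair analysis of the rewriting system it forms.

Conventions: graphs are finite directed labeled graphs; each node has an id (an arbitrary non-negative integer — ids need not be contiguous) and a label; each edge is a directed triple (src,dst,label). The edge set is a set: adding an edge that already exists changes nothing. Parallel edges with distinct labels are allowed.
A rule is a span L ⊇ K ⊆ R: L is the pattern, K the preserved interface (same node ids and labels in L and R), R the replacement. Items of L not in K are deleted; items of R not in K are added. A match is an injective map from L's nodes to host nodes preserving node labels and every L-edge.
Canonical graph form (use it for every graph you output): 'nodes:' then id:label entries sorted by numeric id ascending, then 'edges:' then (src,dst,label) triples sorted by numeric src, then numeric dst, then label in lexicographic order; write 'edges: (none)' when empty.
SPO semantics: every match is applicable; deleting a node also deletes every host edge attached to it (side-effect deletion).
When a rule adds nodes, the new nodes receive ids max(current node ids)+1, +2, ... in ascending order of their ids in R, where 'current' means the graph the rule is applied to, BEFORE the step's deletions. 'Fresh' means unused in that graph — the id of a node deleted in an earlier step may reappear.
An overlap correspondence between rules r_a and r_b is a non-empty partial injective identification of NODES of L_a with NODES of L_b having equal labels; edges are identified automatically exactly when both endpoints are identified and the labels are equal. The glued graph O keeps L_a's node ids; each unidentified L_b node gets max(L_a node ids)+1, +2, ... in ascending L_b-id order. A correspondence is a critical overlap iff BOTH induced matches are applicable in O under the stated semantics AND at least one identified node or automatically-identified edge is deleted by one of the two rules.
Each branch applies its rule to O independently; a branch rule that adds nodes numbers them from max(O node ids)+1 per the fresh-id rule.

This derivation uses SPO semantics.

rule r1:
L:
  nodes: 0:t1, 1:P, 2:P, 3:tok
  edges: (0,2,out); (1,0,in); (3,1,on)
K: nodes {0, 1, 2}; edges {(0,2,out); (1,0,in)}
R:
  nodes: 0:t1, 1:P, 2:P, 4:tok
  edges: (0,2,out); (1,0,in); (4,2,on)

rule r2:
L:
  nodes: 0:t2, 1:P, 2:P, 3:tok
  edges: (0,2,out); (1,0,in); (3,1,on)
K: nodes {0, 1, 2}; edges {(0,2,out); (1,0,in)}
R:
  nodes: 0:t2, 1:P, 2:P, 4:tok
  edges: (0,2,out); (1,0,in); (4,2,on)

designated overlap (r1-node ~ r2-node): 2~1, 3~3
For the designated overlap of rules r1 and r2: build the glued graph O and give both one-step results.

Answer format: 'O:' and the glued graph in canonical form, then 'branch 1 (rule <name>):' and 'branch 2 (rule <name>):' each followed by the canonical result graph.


O:
nodes: 0:t1, 1:P, 2:P, 3:tok, 4:t2, 5:P
edges: (0,2,out); (1,0,in); (2,4,in); (3,1,on); (3,2,on); (4,5,out)
branch 1 (rule r1):
nodes: 0:t1, 1:P, 2:P, 4:t2, 5:P, 6:tok
edges: (0,2,out); (1,0,in); (2,4,in); (4,5,out); (6,2,on)
branch 2 (rule r2):
nodes: 0:t1, 1:P, 2:P, 4:t2, 5:P, 6:tok
edges: (0,2,out); (1,0,in); (2,4,in); (4,5,out); (6,5,on)


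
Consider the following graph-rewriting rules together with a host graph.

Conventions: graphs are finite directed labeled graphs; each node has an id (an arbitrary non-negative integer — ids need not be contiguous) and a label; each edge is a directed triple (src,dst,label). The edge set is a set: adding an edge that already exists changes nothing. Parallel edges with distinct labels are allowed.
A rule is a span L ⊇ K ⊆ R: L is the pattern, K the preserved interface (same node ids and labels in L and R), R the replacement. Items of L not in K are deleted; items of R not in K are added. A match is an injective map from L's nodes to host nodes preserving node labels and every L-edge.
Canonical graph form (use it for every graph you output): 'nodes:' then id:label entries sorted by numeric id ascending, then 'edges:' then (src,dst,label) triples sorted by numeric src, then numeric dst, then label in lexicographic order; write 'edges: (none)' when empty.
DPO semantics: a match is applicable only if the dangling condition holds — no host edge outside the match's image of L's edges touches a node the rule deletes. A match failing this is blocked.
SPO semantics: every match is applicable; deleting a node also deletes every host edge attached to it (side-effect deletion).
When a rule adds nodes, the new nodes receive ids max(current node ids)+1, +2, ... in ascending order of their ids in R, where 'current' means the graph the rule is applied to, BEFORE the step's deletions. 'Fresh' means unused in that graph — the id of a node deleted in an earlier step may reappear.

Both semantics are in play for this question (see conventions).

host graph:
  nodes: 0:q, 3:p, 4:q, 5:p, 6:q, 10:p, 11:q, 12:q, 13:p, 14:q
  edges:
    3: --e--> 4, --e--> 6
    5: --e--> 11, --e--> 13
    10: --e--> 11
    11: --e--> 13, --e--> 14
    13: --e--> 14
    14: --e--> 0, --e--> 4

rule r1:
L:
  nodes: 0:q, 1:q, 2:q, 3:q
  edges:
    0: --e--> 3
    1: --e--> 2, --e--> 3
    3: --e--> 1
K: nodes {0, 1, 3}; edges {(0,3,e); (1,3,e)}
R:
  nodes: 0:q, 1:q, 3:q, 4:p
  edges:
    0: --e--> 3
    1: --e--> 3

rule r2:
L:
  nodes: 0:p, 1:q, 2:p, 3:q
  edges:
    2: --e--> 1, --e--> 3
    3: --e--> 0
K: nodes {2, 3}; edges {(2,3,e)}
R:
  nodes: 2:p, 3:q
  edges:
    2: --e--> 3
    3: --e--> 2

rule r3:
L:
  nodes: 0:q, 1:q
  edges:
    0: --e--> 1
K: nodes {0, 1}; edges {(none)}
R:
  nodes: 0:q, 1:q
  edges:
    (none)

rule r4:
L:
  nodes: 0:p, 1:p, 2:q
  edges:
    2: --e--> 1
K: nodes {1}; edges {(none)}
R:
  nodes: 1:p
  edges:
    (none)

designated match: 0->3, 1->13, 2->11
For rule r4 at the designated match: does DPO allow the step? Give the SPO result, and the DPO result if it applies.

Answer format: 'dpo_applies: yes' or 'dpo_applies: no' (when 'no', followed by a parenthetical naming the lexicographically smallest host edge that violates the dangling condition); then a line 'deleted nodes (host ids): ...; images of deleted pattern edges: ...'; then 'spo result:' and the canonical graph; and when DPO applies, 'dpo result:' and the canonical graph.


dpo_applies: no
(the rule deletes node 3, which keeps host edge (3,4,e) outside the match image — the dangling condition fails, DPO blocks; SPO proceeds and side-deletes such edges)
deleted nodes (host ids): 3, 11; images of deleted pattern edges: (11,13,e)
spo result:
nodes: 0:q, 4:q, 5:p, 6:q, 10:p, 12:q, 13:p, 14:q
edges: (5,13,e); (13,14,e); (14,0,e); (14,4,e)


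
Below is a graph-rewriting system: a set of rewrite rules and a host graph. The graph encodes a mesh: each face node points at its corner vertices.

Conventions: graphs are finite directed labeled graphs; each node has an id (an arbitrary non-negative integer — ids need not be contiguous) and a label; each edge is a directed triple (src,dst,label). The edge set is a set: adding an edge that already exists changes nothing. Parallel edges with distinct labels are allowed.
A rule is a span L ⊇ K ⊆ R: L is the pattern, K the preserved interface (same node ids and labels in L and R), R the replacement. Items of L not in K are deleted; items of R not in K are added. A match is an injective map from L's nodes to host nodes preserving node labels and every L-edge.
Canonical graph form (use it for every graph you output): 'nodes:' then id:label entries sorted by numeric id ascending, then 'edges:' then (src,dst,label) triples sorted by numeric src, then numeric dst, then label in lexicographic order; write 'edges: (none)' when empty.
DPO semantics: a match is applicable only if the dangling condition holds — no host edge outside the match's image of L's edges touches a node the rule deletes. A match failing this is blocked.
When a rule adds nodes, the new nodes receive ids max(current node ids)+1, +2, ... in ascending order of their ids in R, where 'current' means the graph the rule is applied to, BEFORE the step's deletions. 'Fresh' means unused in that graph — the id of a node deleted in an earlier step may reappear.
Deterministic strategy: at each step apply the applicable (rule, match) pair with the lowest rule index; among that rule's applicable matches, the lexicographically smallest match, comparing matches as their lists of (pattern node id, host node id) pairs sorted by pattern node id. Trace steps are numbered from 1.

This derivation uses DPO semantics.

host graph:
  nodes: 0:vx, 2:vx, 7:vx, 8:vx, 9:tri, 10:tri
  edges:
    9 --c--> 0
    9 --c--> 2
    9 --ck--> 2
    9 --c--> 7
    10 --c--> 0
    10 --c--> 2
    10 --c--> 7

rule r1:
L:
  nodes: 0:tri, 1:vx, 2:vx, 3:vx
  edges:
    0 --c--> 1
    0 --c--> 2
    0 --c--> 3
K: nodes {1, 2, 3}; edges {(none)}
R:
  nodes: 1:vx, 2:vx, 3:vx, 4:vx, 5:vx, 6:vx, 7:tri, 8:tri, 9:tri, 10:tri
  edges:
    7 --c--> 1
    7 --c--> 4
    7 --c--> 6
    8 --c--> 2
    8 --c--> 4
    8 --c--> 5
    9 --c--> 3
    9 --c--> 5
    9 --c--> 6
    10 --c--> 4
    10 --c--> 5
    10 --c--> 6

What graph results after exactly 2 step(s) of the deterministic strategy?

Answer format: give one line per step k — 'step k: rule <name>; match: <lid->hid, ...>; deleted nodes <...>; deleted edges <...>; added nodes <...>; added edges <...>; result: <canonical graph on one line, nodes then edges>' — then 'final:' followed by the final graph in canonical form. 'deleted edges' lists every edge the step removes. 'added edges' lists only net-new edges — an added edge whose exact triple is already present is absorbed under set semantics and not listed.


step 1: rule r1; match: 0->10, 1->0, 2->2, 3->7; deleted nodes 10; deleted edges (10,0,c); (10,2,c); (10,7,c); added nodes 11, 12, 13, 14, 15, 16, 17; added edges (14,0,c); (14,11,c); (14,13,c); (15,2,c); (15,11,c); (15,12,c); (16,7,c); (16,12,c); (16,13,c); (17,11,c); (17,12,c); (17,13,c); result: nodes: 0:vx, 2:vx, 7:vx, 8:vx, 9:tri, 11:vx, 12:vx, 13:vx, 14:tri, 15:tri, 16:tri, 17:tri edges: (9,0,c); (9,2,c); (9,2,ck); (9,7,c); (14,0,c); (14,11,c); (14,13,c); (15,2,c); (15,11,c); (15,12,c); (16,7,c); (16,12,c); (16,13,c); (17,11,c); (17,12,c); (17,13,c)
step 2: rule r1; match: 0->14, 1->0, 2->11, 3->13; deleted nodes 14; deleted edges (14,0,c); (14,11,c); (14,13,c); added nodes 18, 19, 20, 21, 22, 23, 24; added edges (21,0,c); (21,18,c); (21,20,c); (22,11,c); (22,18,c); (22,19,c); (23,13,c); (23,19,c); (23,20,c); (24,18,c); (24,19,c); (24,20,c); result: nodes: 0:vx, 2:vx, 7:vx, 8:vx, 9:tri, 11:vx, 12:vx, 13:vx, 15:tri, 16:tri, 17:tri, 18:vx, 19:vx, 20:vx, 21:tri, 22:tri, 23:tri, 24:tri edges: (9,0,c); (9,2,c); (9,2,ck); (9,7,c); (15,2,c); (15,11,c); (15,12,c); (16,7,c); (16,12,c); (16,13,c); (17,11,c); (17,12,c); (17,13,c); (21,0,c); (21,18,c); (21,20,c); (22,11,c); (22,18,c); (22,19,c); (23,13,c); (23,19,c); (23,20,c); (24,18,c); (24,19,c); (24,20,c)
final:
nodes: 0:vx, 2:vx, 7:vx, 8:vx, 9:tri, 11:vx, 12:vx, 13:vx, 15:tri, 16:tri, 17:tri, 18:vx, 19:vx, 20:vx, 21:tri, 22:tri, 23:tri, 24:tri
edges: (9,0,c); (9,2,c); (9,2,ck); (9,7,c); (15,2,c); (15,11,c); (15,12,c); (16,7,c); (16,12,c); (16,13,c); (17,11,c); (17,12,c); (17,13,c); (21,0,c); (21,18,c); (21,20,c); (22,11,c); (22,18,c); (22,19,c); (23,13,c); (23,19,c); (23,20,c); (24,18,c); (24,19,c); (24,20,c)


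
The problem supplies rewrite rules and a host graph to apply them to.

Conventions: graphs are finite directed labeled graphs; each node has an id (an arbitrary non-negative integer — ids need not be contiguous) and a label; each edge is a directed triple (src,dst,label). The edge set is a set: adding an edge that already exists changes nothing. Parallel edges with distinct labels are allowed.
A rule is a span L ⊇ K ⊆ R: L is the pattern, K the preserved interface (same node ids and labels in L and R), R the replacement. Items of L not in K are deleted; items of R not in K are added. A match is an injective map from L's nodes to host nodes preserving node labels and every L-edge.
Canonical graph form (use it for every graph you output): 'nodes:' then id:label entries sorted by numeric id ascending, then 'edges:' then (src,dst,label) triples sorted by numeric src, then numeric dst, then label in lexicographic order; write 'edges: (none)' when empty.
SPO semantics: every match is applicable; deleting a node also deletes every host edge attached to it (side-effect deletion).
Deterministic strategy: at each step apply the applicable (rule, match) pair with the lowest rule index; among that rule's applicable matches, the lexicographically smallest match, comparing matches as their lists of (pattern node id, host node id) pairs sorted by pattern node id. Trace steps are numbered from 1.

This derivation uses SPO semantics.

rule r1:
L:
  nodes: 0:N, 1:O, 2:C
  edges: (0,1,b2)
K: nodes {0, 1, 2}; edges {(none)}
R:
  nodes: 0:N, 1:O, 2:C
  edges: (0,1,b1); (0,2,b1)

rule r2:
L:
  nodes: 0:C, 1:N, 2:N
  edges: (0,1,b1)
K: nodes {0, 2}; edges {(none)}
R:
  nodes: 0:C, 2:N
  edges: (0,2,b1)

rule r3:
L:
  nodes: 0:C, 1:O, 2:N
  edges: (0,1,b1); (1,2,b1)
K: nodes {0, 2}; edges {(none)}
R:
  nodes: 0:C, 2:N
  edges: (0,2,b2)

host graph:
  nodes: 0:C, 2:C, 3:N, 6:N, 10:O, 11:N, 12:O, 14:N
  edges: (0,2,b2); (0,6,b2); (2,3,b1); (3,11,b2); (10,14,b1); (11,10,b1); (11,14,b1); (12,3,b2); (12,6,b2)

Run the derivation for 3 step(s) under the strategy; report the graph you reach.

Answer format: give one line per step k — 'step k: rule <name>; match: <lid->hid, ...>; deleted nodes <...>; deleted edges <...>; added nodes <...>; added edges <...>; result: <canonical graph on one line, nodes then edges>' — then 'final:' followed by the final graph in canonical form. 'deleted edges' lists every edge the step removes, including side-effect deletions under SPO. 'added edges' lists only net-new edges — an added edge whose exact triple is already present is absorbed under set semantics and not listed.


step 1: rule r2; match: 0->2, 1->3, 2->6; deleted nodes 3; deleted edges (2,3,b1); (3,11,b2); (12,3,b2); added nodes (none); added edges (2,6,b1); result: nodes: 0:C, 2:C, 6:N, 10:O, 11:N, 12:O, 14:N edges: (0,2,b2); (0,6,b2); (2,6,b1); (10,14,b1); (11,10,b1); (11,14,b1); (12,6,b2)
step 2: rule r2; match: 0->2, 1->6, 2->11; deleted nodes 6; deleted edges (0,6,b2); (2,6,b1); (12,6,b2); added nodes (none); added edges (2,11,b1); result: nodes: 0:C, 2:C, 10:O, 11:N, 12:O, 14:N edges: (0,2,b2); (2,11,b1); (10,14,b1); (11,10,b1); (11,14,b1)
step 3: rule r2; match: 0->2, 1->11, 2->14; deleted nodes 11; deleted edges (2,11,b1); (11,10,b1); (11,14,b1); added nodes (none); added edges (2,14,b1); result: nodes: 0:C, 2:C, 10:O, 12:O, 14:N edges: (0,2,b2); (2,14,b1); (10,14,b1)
final:
nodes: 0:C, 2:C, 10:O, 12:O, 14:N
edges: (0,2,b2); (2,14,b1); (10,14,b1)
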